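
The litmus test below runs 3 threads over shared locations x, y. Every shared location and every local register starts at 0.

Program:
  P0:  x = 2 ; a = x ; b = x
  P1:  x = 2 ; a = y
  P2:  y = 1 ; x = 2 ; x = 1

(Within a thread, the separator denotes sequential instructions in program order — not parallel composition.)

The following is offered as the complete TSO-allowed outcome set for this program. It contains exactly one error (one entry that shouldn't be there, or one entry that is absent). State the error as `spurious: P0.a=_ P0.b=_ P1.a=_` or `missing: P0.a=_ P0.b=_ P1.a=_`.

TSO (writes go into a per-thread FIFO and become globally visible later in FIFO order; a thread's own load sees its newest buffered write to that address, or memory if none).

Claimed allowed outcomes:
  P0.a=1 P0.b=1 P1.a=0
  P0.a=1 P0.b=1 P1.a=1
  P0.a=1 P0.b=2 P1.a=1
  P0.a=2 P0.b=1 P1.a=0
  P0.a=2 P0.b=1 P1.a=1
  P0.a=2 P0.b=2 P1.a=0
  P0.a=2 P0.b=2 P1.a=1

outcome vector order: (P0.a,P0.b,P1.a)
TSO: 8 outcomes — {1/1/0, 1/1/1, 1/2/0, 1/2/1, 2/1/0, 2/1/1, 2/2/0, 2/2/1}
TSO∖claimed = {1/2/0}

missing: P0.a=1 P0.b=2 P1.a=0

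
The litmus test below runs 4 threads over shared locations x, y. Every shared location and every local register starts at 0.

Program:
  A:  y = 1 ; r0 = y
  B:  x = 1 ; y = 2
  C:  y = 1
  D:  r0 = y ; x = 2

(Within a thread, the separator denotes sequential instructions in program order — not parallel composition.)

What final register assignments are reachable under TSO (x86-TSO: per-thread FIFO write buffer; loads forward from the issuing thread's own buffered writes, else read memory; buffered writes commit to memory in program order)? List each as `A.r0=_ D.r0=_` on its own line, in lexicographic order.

outcome vector order: (A.r0,D.r0)
|TSO outcomes| = 6

A.r0=1 D.r0=0
A.r0=1 D.r0=1
A.r0=1 D.r0=2
A.r0=2 D.r0=0
A.r0=2 D.r0=1
A.r0=2 D.r0=2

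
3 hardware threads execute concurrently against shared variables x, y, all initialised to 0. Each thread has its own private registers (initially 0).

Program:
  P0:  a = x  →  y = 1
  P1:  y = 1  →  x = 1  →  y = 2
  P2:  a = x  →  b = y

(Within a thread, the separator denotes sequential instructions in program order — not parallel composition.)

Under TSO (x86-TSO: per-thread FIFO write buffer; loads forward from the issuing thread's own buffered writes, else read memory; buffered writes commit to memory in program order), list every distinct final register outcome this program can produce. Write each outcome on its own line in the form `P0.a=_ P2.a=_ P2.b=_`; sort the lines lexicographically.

P0.a=0 P2.a=0 P2.b=0
P0.a=0 P2.a=0 P2.b=1
P0.a=0 P2.a=0 P2.b=2
P0.a=0 P2.a=1 P2.b=1
P0.a=0 P2.a=1 P2.b=2
P0.a=1 P2.a=0 P2.b=0
P0.a=1 P2.a=0 P2.b=1
P0.a=1 P2.a=0 P2.b=2
P0.a=1 P2.a=1 P2.b=1
P0.a=1 P2.a=1 P2.b=2

outcome vector order: (P0.a,P2.a,P2.b)
|TSO outcomes| = 10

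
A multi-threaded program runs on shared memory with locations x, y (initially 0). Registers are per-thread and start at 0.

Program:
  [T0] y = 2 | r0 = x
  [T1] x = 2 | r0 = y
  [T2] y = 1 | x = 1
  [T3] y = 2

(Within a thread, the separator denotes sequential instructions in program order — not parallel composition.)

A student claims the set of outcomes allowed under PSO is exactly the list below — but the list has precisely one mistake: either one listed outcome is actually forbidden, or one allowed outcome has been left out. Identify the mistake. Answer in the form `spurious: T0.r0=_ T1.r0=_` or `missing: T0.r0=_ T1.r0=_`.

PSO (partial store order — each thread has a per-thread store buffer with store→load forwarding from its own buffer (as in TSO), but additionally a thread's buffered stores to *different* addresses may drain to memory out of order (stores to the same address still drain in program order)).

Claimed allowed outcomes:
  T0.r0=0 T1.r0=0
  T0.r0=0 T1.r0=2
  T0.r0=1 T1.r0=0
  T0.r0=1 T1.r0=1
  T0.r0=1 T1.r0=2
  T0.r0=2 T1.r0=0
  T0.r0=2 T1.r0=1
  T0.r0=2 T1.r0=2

outcome vector order: (T0.r0,T1.r0)
PSO (9): 0/0 0/1 0/2 1/0 1/1 1/2 2/0 2/1 2/2
PSO∖claimed = {0/1}

missing: T0.r0=0 T1.r0=1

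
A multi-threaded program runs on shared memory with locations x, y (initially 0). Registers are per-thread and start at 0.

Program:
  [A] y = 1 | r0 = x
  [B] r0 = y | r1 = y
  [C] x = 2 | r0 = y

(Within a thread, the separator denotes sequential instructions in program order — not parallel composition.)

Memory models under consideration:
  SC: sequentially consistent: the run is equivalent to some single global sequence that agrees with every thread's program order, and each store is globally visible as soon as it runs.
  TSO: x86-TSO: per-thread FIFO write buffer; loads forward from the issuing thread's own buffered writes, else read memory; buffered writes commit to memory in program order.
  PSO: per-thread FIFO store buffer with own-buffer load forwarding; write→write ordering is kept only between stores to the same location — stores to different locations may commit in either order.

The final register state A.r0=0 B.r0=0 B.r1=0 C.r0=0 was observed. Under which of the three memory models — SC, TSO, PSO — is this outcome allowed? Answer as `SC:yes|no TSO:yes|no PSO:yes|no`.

SC:no TSO:yes PSO:yes

outcome vector order: (A.r0,B.r0,B.r1,C.r0)
[SC] allowed = {(0,0,0,1) (0,0,1,1) (0,1,1,1) (2,0,0,0) (2,0,0,1) (2,0,1,0) (2,0,1,1) (2,1,1,0) (2,1,1,1)}
[TSO] allowed = {(0,0,0,0) (0,0,0,1) (0,0,1,0) (0,0,1,1) (0,1,1,0) (0,1,1,1) (2,0,0,0) (2,0,0,1) (2,0,1,0) (2,0,1,1) (2,1,1,0) (2,1,1,1)}
[PSO] allowed = {(0,0,0,0) (0,0,0,1) (0,0,1,0) (0,0,1,1) (0,1,1,0) (0,1,1,1) (2,0,0,0) (2,0,0,1) (2,0,1,0) (2,0,1,1) (2,1,1,0) (2,1,1,1)}
target (0,0,0,0) ∈ {TSO,PSO}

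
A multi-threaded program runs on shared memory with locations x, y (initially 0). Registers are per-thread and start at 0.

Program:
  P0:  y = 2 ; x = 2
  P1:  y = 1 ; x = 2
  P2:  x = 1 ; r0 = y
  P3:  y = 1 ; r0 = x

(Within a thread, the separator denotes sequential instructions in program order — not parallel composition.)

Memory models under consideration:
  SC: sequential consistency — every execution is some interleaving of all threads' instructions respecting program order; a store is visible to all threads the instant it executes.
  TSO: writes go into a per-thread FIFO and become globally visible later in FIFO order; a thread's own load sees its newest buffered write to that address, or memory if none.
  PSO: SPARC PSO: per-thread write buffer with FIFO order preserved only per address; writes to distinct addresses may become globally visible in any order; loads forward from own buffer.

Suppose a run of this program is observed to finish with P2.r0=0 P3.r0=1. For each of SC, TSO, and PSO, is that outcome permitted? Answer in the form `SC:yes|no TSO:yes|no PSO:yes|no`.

SC:yes TSO:yes PSO:yes

outcome vector order: (P2.r0,P3.r0)
[SC] allowed = {0/1, 0/2, 1/0, 1/1, 1/2, 2/0, 2/1, 2/2}
[TSO] allowed = {0/0, 0/1, 0/2, 1/0, 1/1, 1/2, 2/0, 2/1, 2/2}
[PSO] allowed = {0/0, 0/1, 0/2, 1/0, 1/1, 1/2, 2/0, 2/1, 2/2}
target 0/1 ∈ {SC,TSO,PSO}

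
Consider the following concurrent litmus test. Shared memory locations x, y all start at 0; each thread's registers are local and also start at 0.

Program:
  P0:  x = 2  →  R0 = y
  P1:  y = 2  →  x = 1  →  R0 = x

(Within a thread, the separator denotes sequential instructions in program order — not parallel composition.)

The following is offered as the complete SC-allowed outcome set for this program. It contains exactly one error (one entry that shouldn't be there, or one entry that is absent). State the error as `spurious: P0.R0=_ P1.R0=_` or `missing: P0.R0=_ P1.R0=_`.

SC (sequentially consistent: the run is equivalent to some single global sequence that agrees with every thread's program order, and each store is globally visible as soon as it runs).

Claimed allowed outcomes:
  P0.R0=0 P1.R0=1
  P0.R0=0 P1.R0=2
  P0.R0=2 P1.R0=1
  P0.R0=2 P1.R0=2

outcome vector order: (P0.R0,P1.R0)
SC (3): 01, 21, 22
claimed∖SC = {02}

spurious: P0.R0=0 P1.R0=2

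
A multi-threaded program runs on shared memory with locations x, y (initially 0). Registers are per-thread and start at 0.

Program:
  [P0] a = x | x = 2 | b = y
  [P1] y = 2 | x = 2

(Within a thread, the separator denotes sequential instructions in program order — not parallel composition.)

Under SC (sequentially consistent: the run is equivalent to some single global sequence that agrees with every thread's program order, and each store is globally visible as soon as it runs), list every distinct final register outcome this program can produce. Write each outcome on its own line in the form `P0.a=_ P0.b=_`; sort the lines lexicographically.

P0.a=0 P0.b=0
P0.a=0 P0.b=2
P0.a=2 P0.b=2

outcome vector order: (P0.a,P0.b)
|SC outcomes| = 3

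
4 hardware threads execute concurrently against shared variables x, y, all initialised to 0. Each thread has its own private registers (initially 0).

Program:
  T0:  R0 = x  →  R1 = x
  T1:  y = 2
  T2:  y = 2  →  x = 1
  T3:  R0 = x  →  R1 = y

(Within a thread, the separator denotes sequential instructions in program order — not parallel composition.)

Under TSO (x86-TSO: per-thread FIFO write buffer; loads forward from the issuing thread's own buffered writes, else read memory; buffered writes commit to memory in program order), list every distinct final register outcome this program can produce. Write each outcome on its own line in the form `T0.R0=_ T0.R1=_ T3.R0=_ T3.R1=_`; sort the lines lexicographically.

outcome vector order: (T0.R0,T0.R1,T3.R0,T3.R1)
|TSO outcomes| = 9

T0.R0=0 T0.R1=0 T3.R0=0 T3.R1=0
T0.R0=0 T0.R1=0 T3.R0=0 T3.R1=2
T0.R0=0 T0.R1=0 T3.R0=1 T3.R1=2
T0.R0=0 T0.R1=1 T3.R0=0 T3.R1=0
T0.R0=0 T0.R1=1 T3.R0=0 T3.R1=2
T0.R0=0 T0.R1=1 T3.R0=1 T3.R1=2
T0.R0=1 T0.R1=1 T3.R0=0 T3.R1=0
T0.R0=1 T0.R1=1 T3.R0=0 T3.R1=2
T0.R0=1 T0.R1=1 T3.R0=1 T3.R1=2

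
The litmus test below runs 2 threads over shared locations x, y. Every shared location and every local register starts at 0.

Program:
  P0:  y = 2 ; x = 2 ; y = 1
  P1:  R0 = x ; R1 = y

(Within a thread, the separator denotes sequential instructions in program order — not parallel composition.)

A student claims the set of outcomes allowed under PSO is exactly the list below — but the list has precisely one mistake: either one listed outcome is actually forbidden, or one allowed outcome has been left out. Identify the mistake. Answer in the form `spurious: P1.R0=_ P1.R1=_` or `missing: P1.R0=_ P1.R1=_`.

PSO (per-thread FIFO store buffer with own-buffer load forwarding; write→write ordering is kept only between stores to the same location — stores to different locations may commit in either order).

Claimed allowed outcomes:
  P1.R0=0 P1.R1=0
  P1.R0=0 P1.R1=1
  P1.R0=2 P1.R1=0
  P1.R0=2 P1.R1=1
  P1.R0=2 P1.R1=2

missing: P1.R0=0 P1.R1=2

outcome vector order: (P1.R0,P1.R1)
PSO: 6 outcomes — {(0,0) (0,1) (0,2) (2,0) (2,1) (2,2)}
PSO∖claimed = {(0,2)}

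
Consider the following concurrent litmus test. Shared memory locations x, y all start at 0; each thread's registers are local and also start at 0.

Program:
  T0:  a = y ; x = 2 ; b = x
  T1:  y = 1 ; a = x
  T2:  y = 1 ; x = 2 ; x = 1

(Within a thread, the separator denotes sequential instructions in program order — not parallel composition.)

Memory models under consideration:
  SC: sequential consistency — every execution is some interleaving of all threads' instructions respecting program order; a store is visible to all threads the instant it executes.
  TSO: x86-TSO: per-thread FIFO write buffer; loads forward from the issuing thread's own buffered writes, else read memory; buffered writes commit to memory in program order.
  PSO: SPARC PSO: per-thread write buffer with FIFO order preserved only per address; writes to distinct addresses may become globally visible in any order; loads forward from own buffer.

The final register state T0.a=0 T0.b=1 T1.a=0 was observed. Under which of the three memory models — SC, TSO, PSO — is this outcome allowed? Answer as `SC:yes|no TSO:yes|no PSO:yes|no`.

outcome vector order: (T0.a,T0.b,T1.a)
[SC] allowed = {010; 011; 012; 020; 021; 022; 110; 111; 112; 120; 121; 122}
[TSO] allowed = {010; 011; 012; 020; 021; 022; 110; 111; 112; 120; 121; 122}
[PSO] allowed = {010; 011; 012; 020; 021; 022; 110; 111; 112; 120; 121; 122}
target 010 ∈ {SC,TSO,PSO}

SC:yes TSO:yes PSO:yes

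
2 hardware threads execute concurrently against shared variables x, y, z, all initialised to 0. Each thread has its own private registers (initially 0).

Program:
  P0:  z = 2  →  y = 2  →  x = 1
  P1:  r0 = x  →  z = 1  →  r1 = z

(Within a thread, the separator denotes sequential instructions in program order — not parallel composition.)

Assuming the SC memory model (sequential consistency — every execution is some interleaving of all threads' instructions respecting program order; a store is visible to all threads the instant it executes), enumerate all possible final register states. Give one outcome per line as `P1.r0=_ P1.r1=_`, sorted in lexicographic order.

outcome vector order: (P1.r0,P1.r1)
|SC outcomes| = 3

P1.r0=0 P1.r1=1
P1.r0=0 P1.r1=2
P1.r0=1 P1.r1=1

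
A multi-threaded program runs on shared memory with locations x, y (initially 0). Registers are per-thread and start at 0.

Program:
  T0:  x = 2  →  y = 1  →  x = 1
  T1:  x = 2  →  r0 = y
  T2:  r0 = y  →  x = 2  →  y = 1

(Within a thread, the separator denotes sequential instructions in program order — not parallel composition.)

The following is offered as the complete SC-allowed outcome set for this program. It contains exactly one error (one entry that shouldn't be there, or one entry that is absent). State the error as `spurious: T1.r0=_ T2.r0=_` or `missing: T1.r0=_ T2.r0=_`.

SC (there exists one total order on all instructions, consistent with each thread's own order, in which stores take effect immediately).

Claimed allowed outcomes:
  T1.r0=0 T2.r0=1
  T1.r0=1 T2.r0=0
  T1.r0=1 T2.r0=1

outcome vector order: (T1.r0,T2.r0)
SC (4): 00 01 10 11
SC∖claimed = {00}

missing: T1.r0=0 T2.r0=0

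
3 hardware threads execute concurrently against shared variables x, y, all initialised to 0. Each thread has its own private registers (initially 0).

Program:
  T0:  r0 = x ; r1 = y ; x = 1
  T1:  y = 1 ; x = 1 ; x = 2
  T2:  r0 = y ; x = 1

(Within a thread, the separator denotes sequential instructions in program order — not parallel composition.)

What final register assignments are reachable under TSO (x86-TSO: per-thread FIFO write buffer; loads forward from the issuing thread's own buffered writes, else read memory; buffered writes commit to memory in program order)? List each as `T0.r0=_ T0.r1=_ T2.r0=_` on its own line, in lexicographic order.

outcome vector order: (T0.r0,T0.r1,T2.r0)
|TSO outcomes| = 9

T0.r0=0 T0.r1=0 T2.r0=0
T0.r0=0 T0.r1=0 T2.r0=1
T0.r0=0 T0.r1=1 T2.r0=0
T0.r0=0 T0.r1=1 T2.r0=1
T0.r0=1 T0.r1=0 T2.r0=0
T0.r0=1 T0.r1=1 T2.r0=0
T0.r0=1 T0.r1=1 T2.r0=1
T0.r0=2 T0.r1=1 T2.r0=0
T0.r0=2 T0.r1=1 T2.r0=1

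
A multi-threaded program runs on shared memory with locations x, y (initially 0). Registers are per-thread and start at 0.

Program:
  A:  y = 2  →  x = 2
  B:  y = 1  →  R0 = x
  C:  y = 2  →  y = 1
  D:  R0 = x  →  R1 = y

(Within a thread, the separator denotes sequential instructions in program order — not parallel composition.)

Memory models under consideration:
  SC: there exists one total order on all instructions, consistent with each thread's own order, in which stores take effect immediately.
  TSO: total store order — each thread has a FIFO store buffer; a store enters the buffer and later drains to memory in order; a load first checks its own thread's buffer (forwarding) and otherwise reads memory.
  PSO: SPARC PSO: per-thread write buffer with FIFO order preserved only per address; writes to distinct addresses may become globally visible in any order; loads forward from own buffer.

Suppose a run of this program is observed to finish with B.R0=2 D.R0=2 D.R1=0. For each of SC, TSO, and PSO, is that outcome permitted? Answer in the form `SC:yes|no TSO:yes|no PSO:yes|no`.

outcome vector order: (B.R0,D.R0,D.R1)
[SC] allowed = {0/0/0; 0/0/1; 0/0/2; 0/2/1; 0/2/2; 2/0/0; 2/0/1; 2/0/2; 2/2/1; 2/2/2}
[TSO] allowed = {0/0/0; 0/0/1; 0/0/2; 0/2/1; 0/2/2; 2/0/0; 2/0/1; 2/0/2; 2/2/1; 2/2/2}
[PSO] allowed = {0/0/0; 0/0/1; 0/0/2; 0/2/0; 0/2/1; 0/2/2; 2/0/0; 2/0/1; 2/0/2; 2/2/0; 2/2/1; 2/2/2}
target 2/2/0 ∈ {PSO}

SC:no TSO:no PSO:yes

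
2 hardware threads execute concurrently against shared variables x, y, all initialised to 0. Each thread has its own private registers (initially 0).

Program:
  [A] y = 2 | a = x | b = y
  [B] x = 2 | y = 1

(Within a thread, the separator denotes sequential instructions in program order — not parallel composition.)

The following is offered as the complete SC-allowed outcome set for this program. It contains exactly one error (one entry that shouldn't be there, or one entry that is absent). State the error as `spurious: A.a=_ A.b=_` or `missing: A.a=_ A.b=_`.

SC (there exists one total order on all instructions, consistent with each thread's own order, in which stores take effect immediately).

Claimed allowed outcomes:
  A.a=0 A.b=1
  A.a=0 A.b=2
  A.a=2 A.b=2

outcome vector order: (A.a,A.b)
[SC] allowed = {(0,1); (0,2); (2,1); (2,2)}
SC∖claimed = {(2,1)}

missing: A.a=2 A.b=1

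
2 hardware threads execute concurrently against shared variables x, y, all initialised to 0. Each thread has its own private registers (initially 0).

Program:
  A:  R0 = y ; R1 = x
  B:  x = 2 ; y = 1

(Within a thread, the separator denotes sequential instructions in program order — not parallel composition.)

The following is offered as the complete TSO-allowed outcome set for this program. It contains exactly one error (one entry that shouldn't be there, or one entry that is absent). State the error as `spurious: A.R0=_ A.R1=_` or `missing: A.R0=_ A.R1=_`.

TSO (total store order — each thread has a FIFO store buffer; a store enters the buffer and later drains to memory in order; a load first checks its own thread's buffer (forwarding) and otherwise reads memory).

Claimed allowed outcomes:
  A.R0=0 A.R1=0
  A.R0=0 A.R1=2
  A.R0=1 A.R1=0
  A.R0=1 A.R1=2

outcome vector order: (A.R0,A.R1)
[TSO] allowed = {(0,0), (0,2), (1,2)}
claimed∖TSO = {(1,0)}

spurious: A.R0=1 A.R1=0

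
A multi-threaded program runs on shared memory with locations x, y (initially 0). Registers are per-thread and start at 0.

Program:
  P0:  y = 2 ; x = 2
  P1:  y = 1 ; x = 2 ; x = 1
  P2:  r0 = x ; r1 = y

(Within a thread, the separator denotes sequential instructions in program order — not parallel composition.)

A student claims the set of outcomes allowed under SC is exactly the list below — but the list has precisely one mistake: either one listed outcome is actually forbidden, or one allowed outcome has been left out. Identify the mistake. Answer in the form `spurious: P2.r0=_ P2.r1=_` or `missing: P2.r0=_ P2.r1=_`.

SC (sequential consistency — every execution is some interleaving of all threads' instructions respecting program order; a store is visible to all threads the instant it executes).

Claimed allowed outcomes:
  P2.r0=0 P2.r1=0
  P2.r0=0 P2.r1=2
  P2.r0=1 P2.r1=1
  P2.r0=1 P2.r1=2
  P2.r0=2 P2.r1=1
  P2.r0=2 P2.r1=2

missing: P2.r0=0 P2.r1=1

outcome vector order: (P2.r0,P2.r1)
SC (7): <0 0> <0 1> <0 2> <1 1> <1 2> <2 1> <2 2>
SC∖claimed = {<0 1>}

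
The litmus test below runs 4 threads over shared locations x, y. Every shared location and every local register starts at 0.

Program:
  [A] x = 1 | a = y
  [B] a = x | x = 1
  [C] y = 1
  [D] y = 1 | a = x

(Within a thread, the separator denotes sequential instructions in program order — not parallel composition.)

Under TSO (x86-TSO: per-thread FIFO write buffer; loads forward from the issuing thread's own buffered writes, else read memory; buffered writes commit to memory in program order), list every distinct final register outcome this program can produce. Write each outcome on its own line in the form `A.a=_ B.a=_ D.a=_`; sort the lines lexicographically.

outcome vector order: (A.a,B.a,D.a)
|TSO outcomes| = 8

A.a=0 B.a=0 D.a=0
A.a=0 B.a=0 D.a=1
A.a=0 B.a=1 D.a=0
A.a=0 B.a=1 D.a=1
A.a=1 B.a=0 D.a=0
A.a=1 B.a=0 D.a=1
A.a=1 B.a=1 D.a=0
A.a=1 B.a=1 D.a=1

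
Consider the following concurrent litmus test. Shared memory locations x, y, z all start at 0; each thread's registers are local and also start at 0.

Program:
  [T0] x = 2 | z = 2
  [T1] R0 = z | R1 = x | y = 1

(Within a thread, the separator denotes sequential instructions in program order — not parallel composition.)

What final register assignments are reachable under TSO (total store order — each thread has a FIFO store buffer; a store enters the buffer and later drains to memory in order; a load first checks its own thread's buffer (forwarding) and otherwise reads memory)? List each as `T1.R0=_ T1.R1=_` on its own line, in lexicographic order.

outcome vector order: (T1.R0,T1.R1)
|TSO outcomes| = 3

T1.R0=0 T1.R1=0
T1.R0=0 T1.R1=2
T1.R0=2 T1.R1=2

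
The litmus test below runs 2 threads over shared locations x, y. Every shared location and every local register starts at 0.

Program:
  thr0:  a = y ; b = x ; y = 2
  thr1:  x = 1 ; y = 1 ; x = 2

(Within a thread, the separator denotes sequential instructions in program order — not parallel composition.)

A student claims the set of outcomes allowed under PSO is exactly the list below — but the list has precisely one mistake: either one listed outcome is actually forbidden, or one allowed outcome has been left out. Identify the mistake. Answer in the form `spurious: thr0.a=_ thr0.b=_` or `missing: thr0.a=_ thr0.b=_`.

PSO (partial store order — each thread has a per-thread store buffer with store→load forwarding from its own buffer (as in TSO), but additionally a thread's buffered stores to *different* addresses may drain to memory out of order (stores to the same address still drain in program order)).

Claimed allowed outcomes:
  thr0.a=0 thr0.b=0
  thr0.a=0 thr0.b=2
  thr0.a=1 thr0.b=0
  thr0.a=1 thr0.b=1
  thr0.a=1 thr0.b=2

outcome vector order: (thr0.a,thr0.b)
PSO (6): (0,0); (0,1); (0,2); (1,0); (1,1); (1,2)
PSO∖claimed = {(0,1)}

missing: thr0.a=0 thr0.b=1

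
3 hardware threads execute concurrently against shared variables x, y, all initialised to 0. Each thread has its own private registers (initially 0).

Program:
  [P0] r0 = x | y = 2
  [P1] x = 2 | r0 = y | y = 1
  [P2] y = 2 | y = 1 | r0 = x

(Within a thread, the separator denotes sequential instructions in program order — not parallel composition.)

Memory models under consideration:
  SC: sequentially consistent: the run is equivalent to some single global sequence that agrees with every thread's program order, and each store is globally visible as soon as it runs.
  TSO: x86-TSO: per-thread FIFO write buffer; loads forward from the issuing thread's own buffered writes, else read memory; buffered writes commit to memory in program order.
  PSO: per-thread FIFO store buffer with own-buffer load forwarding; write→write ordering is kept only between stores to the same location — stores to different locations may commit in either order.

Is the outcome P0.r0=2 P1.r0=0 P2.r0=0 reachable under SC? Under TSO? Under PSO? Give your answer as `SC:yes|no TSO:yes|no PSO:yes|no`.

outcome vector order: (P0.r0,P1.r0,P2.r0)
SC (10): 0/0/2, 0/1/0, 0/1/2, 0/2/0, 0/2/2, 2/0/2, 2/1/0, 2/1/2, 2/2/0, 2/2/2
TSO (12): 0/0/0, 0/0/2, 0/1/0, 0/1/2, 0/2/0, 0/2/2, 2/0/0, 2/0/2, 2/1/0, 2/1/2, 2/2/0, 2/2/2
PSO (12): 0/0/0, 0/0/2, 0/1/0, 0/1/2, 0/2/0, 0/2/2, 2/0/0, 2/0/2, 2/1/0, 2/1/2, 2/2/0, 2/2/2
target 2/0/0 ∈ {TSO,PSO}

SC:no TSO:yes PSO:yes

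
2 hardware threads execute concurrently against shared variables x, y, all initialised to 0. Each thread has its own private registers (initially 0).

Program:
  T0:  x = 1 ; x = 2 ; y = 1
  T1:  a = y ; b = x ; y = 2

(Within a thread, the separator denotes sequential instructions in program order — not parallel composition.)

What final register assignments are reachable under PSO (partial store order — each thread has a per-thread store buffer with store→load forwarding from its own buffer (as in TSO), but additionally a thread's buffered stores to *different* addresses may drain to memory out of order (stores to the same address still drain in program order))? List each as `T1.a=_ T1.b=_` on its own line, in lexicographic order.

outcome vector order: (T1.a,T1.b)
|PSO outcomes| = 6

T1.a=0 T1.b=0
T1.a=0 T1.b=1
T1.a=0 T1.b=2
T1.a=1 T1.b=0
T1.a=1 T1.b=1
T1.a=1 T1.b=2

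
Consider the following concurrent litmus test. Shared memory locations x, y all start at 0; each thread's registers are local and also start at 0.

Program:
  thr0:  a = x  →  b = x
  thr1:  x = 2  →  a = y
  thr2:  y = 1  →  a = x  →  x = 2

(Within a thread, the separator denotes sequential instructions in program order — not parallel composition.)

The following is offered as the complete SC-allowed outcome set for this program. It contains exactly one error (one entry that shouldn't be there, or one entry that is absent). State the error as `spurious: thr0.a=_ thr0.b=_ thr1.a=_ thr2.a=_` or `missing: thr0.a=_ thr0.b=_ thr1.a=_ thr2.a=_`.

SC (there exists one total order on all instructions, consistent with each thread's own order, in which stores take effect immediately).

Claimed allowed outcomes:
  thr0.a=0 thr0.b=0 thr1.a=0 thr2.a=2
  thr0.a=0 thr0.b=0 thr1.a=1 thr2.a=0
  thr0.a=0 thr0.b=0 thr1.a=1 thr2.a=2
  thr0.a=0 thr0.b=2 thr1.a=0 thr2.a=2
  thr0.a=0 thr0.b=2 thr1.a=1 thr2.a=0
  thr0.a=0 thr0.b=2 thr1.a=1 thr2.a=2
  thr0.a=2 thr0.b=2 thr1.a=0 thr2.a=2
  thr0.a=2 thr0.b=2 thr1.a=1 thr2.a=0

missing: thr0.a=2 thr0.b=2 thr1.a=1 thr2.a=2

outcome vector order: (thr0.a,thr0.b,thr1.a,thr2.a)
[SC] allowed = {0/0/0/2, 0/0/1/0, 0/0/1/2, 0/2/0/2, 0/2/1/0, 0/2/1/2, 2/2/0/2, 2/2/1/0, 2/2/1/2}
SC∖claimed = {2/2/1/2}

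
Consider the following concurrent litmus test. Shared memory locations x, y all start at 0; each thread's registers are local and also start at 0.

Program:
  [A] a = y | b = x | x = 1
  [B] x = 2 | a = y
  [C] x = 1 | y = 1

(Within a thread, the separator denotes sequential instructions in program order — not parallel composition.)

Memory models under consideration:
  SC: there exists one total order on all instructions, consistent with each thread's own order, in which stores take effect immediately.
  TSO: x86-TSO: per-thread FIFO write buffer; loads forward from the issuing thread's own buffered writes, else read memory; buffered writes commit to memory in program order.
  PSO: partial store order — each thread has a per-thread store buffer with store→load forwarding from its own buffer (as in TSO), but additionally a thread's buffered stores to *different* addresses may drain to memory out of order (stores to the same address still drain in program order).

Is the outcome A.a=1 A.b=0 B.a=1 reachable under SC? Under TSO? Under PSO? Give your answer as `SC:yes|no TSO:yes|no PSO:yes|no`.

outcome vector order: (A.a,A.b,B.a)
under SC → 000 001 010 011 020 021 110 111 120 121
under TSO → 000 001 010 011 020 021 110 111 120 121
under PSO → 000 001 010 011 020 021 100 101 110 111 120 121
target 101 ∈ {PSO}

SC:no TSO:no PSO:yes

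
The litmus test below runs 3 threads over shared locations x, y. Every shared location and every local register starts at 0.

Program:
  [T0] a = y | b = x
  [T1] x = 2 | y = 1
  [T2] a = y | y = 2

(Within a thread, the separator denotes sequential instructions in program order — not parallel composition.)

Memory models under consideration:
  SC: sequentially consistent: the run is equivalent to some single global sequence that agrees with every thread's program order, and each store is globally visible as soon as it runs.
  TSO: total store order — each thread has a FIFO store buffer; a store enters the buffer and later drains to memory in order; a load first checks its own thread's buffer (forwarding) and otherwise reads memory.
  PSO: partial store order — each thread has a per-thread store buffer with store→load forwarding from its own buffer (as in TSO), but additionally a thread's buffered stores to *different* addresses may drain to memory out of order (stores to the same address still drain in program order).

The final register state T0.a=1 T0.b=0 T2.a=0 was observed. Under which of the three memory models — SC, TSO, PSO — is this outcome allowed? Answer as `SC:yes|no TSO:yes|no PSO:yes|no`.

SC:no TSO:no PSO:yes

outcome vector order: (T0.a,T0.b,T2.a)
under SC → (0,0,0), (0,0,1), (0,2,0), (0,2,1), (1,2,0), (1,2,1), (2,0,0), (2,2,0), (2,2,1)
under TSO → (0,0,0), (0,0,1), (0,2,0), (0,2,1), (1,2,0), (1,2,1), (2,0,0), (2,2,0), (2,2,1)
under PSO → (0,0,0), (0,0,1), (0,2,0), (0,2,1), (1,0,0), (1,0,1), (1,2,0), (1,2,1), (2,0,0), (2,0,1), (2,2,0), (2,2,1)
target (1,0,0) ∈ {PSO}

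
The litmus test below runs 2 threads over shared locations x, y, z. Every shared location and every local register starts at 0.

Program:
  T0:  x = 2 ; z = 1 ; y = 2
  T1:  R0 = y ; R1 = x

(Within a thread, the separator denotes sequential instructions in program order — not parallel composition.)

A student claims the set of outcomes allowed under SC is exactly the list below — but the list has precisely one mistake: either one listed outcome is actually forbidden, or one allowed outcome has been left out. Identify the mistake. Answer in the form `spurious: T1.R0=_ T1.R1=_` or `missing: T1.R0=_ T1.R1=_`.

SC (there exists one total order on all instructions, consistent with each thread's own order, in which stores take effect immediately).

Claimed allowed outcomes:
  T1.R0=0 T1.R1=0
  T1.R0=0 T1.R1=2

outcome vector order: (T1.R0,T1.R1)
SC (3): <0 0> <0 2> <2 2>
SC∖claimed = {<2 2>}

missing: T1.R0=2 T1.R1=2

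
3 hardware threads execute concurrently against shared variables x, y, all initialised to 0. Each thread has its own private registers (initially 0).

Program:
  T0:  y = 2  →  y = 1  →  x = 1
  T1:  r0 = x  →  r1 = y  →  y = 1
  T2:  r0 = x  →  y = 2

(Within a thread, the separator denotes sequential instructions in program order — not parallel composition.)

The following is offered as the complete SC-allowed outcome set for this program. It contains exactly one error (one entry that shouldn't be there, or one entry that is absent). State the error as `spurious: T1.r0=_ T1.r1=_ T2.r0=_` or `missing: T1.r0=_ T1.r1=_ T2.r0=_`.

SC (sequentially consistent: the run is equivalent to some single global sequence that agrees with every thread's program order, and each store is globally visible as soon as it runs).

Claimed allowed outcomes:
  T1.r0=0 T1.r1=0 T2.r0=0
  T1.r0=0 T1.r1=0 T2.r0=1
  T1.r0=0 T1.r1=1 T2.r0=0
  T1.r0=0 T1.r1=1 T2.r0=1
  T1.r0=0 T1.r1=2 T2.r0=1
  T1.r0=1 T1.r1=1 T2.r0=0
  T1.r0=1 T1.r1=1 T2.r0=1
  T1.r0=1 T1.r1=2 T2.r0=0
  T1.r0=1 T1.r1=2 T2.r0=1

outcome vector order: (T1.r0,T1.r1,T2.r0)
SC (10): 000, 001, 010, 011, 020, 021, 110, 111, 120, 121
SC∖claimed = {020}

missing: T1.r0=0 T1.r1=2 T2.r0=0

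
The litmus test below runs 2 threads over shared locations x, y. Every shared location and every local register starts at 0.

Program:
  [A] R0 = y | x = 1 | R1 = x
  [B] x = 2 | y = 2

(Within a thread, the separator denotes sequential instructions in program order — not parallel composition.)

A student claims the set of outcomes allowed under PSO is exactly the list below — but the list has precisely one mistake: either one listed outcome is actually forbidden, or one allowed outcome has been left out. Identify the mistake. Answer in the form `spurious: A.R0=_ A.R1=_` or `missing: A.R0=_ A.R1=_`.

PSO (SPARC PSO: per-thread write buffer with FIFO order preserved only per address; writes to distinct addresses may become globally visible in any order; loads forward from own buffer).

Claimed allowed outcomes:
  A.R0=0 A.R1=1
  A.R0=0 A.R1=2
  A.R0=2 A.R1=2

missing: A.R0=2 A.R1=1

outcome vector order: (A.R0,A.R1)
PSO: 4 outcomes — {<0 1>, <0 2>, <2 1>, <2 2>}
PSO∖claimed = {<2 1>}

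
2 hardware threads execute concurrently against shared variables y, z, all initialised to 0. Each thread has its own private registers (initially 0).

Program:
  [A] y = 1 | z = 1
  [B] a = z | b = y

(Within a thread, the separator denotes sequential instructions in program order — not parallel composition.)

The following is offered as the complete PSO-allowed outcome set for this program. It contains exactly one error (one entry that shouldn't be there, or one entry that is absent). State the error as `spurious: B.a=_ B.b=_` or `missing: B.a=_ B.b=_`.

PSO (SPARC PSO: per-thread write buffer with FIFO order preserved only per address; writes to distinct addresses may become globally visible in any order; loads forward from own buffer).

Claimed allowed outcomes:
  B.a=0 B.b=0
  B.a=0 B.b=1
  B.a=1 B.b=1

missing: B.a=1 B.b=0

outcome vector order: (B.a,B.b)
PSO (4): 0/0; 0/1; 1/0; 1/1
PSO∖claimed = {1/0}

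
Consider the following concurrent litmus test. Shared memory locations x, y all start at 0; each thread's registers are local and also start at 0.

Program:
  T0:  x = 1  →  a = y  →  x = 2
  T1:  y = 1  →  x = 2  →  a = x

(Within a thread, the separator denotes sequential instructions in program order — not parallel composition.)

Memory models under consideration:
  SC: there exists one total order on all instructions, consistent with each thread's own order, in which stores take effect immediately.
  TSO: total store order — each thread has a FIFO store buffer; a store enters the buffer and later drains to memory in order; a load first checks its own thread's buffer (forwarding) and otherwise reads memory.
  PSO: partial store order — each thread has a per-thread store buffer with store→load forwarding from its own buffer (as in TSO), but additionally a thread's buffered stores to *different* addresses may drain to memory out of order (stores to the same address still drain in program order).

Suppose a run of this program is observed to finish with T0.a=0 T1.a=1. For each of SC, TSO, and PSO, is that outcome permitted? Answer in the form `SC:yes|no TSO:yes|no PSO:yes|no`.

SC:no TSO:yes PSO:yes

outcome vector order: (T0.a,T1.a)
under SC → 02 11 12
under TSO → 01 02 11 12
under PSO → 01 02 11 12
target 01 ∈ {TSO,PSO}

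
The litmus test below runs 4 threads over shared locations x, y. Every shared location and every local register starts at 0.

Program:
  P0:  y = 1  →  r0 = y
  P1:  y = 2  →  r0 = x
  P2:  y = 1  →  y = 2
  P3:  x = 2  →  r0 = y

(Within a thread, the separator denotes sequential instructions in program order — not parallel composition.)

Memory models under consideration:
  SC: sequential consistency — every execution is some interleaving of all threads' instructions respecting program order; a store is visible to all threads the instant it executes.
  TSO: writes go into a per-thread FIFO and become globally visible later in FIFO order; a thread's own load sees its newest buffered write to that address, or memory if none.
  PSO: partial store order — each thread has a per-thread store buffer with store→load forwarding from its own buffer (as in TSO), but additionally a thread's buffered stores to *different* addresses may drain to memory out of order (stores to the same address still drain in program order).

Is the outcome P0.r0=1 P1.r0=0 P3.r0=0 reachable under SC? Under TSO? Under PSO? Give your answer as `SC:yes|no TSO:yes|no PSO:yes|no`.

outcome vector order: (P0.r0,P1.r0,P3.r0)
SC: 10 outcomes — {(1,0,1), (1,0,2), (1,2,0), (1,2,1), (1,2,2), (2,0,1), (2,0,2), (2,2,0), (2,2,1), (2,2,2)}
TSO: 12 outcomes — {(1,0,0), (1,0,1), (1,0,2), (1,2,0), (1,2,1), (1,2,2), (2,0,0), (2,0,1), (2,0,2), (2,2,0), (2,2,1), (2,2,2)}
PSO: 12 outcomes — {(1,0,0), (1,0,1), (1,0,2), (1,2,0), (1,2,1), (1,2,2), (2,0,0), (2,0,1), (2,0,2), (2,2,0), (2,2,1), (2,2,2)}
target (1,0,0) ∈ {TSO,PSO}

SC:no TSO:yes PSO:yes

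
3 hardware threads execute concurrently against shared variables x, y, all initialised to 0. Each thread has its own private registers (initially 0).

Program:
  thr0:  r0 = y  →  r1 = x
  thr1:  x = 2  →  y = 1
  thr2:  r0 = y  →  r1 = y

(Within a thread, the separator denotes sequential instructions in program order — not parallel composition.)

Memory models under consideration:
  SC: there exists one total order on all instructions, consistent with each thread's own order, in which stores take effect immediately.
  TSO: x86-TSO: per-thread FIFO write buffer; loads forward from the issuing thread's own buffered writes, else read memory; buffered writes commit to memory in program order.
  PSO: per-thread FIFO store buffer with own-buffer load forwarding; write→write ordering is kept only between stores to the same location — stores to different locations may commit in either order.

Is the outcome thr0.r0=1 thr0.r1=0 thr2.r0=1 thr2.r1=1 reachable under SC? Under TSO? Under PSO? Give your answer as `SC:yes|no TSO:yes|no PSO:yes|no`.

SC:no TSO:no PSO:yes

outcome vector order: (thr0.r0,thr0.r1,thr2.r0,thr2.r1)
SC: 9 outcomes — {0000 0001 0011 0200 0201 0211 1200 1201 1211}
TSO: 9 outcomes — {0000 0001 0011 0200 0201 0211 1200 1201 1211}
PSO: 12 outcomes — {0000 0001 0011 0200 0201 0211 1000 1001 1011 1200 1201 1211}
target 1011 ∈ {PSO}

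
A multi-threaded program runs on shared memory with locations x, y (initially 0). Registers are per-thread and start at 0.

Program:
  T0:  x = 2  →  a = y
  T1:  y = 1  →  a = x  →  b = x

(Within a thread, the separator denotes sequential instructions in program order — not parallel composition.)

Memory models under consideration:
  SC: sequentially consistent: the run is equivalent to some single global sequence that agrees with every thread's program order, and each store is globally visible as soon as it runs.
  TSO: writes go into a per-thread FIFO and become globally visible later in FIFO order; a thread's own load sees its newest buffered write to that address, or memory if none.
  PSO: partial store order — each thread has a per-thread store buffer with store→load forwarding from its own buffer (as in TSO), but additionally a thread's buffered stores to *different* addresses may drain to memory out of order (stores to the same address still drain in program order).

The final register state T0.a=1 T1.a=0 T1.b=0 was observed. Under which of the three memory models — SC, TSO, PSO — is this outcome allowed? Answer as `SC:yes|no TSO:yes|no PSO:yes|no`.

SC:yes TSO:yes PSO:yes

outcome vector order: (T0.a,T1.a,T1.b)
SC (4): 022; 100; 102; 122
TSO (6): 000; 002; 022; 100; 102; 122
PSO (6): 000; 002; 022; 100; 102; 122
target 100 ∈ {SC,TSO,PSO}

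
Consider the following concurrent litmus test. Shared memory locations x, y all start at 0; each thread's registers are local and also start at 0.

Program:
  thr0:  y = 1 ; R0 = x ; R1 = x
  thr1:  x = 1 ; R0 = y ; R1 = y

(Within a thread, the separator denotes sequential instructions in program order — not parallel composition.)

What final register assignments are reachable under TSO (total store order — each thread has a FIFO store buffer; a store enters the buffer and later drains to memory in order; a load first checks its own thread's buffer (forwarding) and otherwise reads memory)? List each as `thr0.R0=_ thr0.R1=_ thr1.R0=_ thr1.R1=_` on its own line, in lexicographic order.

outcome vector order: (thr0.R0,thr0.R1,thr1.R0,thr1.R1)
|TSO outcomes| = 9

thr0.R0=0 thr0.R1=0 thr1.R0=0 thr1.R1=0
thr0.R0=0 thr0.R1=0 thr1.R0=0 thr1.R1=1
thr0.R0=0 thr0.R1=0 thr1.R0=1 thr1.R1=1
thr0.R0=0 thr0.R1=1 thr1.R0=0 thr1.R1=0
thr0.R0=0 thr0.R1=1 thr1.R0=0 thr1.R1=1
thr0.R0=0 thr0.R1=1 thr1.R0=1 thr1.R1=1
thr0.R0=1 thr0.R1=1 thr1.R0=0 thr1.R1=0
thr0.R0=1 thr0.R1=1 thr1.R0=0 thr1.R1=1
thr0.R0=1 thr0.R1=1 thr1.R0=1 thr1.R1=1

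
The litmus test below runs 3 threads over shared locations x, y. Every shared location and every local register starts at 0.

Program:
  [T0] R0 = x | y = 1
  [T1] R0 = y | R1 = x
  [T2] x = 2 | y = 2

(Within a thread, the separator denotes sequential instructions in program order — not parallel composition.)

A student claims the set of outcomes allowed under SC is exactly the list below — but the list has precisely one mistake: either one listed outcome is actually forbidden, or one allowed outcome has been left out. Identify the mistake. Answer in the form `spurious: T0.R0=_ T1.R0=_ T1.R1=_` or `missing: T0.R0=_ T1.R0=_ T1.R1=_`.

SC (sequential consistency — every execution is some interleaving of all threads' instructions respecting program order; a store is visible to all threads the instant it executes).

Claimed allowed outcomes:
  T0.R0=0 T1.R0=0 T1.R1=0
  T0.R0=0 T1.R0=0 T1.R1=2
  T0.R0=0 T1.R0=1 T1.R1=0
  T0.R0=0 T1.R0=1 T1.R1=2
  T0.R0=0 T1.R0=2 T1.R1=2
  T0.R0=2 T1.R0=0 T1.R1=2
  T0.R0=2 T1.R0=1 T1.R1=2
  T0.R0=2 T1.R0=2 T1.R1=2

missing: T0.R0=2 T1.R0=0 T1.R1=0

outcome vector order: (T0.R0,T1.R0,T1.R1)
SC (9): 0/0/0; 0/0/2; 0/1/0; 0/1/2; 0/2/2; 2/0/0; 2/0/2; 2/1/2; 2/2/2
SC∖claimed = {2/0/0}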